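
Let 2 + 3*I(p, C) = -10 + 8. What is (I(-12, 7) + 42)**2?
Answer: 14884/9 ≈ 1653.8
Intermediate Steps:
I(p, C) = -4/3 (I(p, C) = -2/3 + (-10 + 8)/3 = -2/3 + (1/3)*(-2) = -2/3 - 2/3 = -4/3)
(I(-12, 7) + 42)**2 = (-4/3 + 42)**2 = (122/3)**2 = 14884/9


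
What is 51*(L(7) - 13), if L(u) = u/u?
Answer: -612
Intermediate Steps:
L(u) = 1
51*(L(7) - 13) = 51*(1 - 13) = 51*(-12) = -612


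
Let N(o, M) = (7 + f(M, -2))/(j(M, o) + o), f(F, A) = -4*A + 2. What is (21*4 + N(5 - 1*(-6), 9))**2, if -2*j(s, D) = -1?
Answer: 3865156/529 ≈ 7306.5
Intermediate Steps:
j(s, D) = 1/2 (j(s, D) = -1/2*(-1) = 1/2)
f(F, A) = 2 - 4*A
N(o, M) = 17/(1/2 + o) (N(o, M) = (7 + (2 - 4*(-2)))/(1/2 + o) = (7 + (2 + 8))/(1/2 + o) = (7 + 10)/(1/2 + o) = 17/(1/2 + o))
(21*4 + N(5 - 1*(-6), 9))**2 = (21*4 + 34/(1 + 2*(5 - 1*(-6))))**2 = (84 + 34/(1 + 2*(5 + 6)))**2 = (84 + 34/(1 + 2*11))**2 = (84 + 34/(1 + 22))**2 = (84 + 34/23)**2 = (1966/23)**2 = 3865156/529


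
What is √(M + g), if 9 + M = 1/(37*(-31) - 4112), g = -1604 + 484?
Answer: 2*I*√7806212427/5259 ≈ 33.601*I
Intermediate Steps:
g = -1120
M = -47332/5259 (M = -9 + 1/(37*(-31) - 4112) = -9 + 1/(-1147 - 4112) = -9 + 1/(-5259) = -9 - 1/5259 = -47332/5259 ≈ -9.0002)
√(M + g) = √(-47332/5259 - 1120) = √(-5937412/5259) = 2*I*√7806212427/5259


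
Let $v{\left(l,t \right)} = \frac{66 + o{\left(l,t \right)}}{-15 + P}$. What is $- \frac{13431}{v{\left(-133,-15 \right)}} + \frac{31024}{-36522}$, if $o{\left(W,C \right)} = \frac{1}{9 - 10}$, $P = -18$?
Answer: $\frac{8092686923}{1186965} \approx 6818.0$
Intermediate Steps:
$o{\left(W,C \right)} = -1$ ($o{\left(W,C \right)} = \frac{1}{-1} = -1$)
$v{\left(l,t \right)} = - \frac{65}{33}$ ($v{\left(l,t \right)} = \frac{66 - 1}{-15 - 18} = \frac{65}{-33} = 65 \left(- \frac{1}{33}\right) = - \frac{65}{33}$)
$- \frac{13431}{v{\left(-133,-15 \right)}} + \frac{31024}{-36522} = - \frac{13431}{- \frac{65}{33}} + \frac{31024}{-36522} = \left(-13431\right) \left(- \frac{33}{65}\right) + 31024 \left(- \frac{1}{36522}\right) = \frac{443223}{65} - \frac{15512}{18261} = \frac{8092686923}{1186965}$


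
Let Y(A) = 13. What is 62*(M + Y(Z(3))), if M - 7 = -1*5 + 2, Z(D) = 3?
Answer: 1054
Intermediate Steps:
M = 4 (M = 7 + (-1*5 + 2) = 7 + (-5 + 2) = 7 - 3 = 4)
62*(M + Y(Z(3))) = 62*(4 + 13) = 62*17 = 1054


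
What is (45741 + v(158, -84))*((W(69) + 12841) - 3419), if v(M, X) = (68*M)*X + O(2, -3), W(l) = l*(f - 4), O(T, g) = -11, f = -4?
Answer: -7599514420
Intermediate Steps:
W(l) = -8*l (W(l) = l*(-4 - 4) = l*(-8) = -8*l)
v(M, X) = -11 + 68*M*X (v(M, X) = (68*M)*X - 11 = 68*M*X - 11 = -11 + 68*M*X)
(45741 + v(158, -84))*((W(69) + 12841) - 3419) = (45741 + (-11 + 68*158*(-84)))*((-8*69 + 12841) - 3419) = (45741 + (-11 - 902496))*((-552 + 12841) - 3419) = (45741 - 902507)*(12289 - 3419) = -856766*8870 = -7599514420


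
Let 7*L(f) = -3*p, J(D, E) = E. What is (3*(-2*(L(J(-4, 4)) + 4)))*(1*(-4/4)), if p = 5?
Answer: 78/7 ≈ 11.143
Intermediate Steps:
L(f) = -15/7 (L(f) = (-3*5)/7 = (⅐)*(-15) = -15/7)
(3*(-2*(L(J(-4, 4)) + 4)))*(1*(-4/4)) = (3*(-2*(-15/7 + 4)))*(1*(-4/4)) = (3*(-2*13/7))*(1*(-4*¼)) = (3*(-26/7))*(1*(-1)) = -78/7*(-1) = 78/7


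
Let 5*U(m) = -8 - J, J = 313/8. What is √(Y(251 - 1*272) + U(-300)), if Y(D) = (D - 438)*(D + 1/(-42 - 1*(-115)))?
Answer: √20512999270/1460 ≈ 98.098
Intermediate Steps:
J = 313/8 (J = 313*(⅛) = 313/8 ≈ 39.125)
U(m) = -377/40 (U(m) = (-8 - 1*313/8)/5 = (-8 - 313/8)/5 = (⅕)*(-377/8) = -377/40)
Y(D) = (-438 + D)*(1/73 + D) (Y(D) = (-438 + D)*(D + 1/(-42 + 115)) = (-438 + D)*(D + 1/73) = (-438 + D)*(1/73 + D))
√(Y(251 - 1*272) + U(-300)) = √((-6 + (251 - 1*272)² - 31973*(251 - 1*272)/73) - 377/40) = √((-6 + (251 - 272)² - 31973*(251 - 272)/73) - 377/40) = √((-6 + (-21)² - 31973/73*(-21)) - 377/40) = √((-6 + 441 + 671433/73) - 377/40) = √(703188/73 - 377/40) = √(28099999/2920) = √20512999270/1460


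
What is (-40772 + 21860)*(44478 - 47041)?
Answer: 48471456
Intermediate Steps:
(-40772 + 21860)*(44478 - 47041) = -18912*(-2563) = 48471456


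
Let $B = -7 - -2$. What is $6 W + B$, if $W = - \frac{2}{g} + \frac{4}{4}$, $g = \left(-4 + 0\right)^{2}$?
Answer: $\frac{1}{4} \approx 0.25$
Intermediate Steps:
$B = -5$ ($B = -7 + 2 = -5$)
$g = 16$ ($g = \left(-4\right)^{2} = 16$)
$W = \frac{7}{8}$ ($W = - \frac{2}{16} + \frac{4}{4} = \left(-2\right) \frac{1}{16} + 4 \cdot \frac{1}{4} = - \frac{1}{8} + 1 = \frac{7}{8} \approx 0.875$)
$6 W + B = 6 \cdot \frac{7}{8} - 5 = \frac{21}{4} - 5 = \frac{1}{4}$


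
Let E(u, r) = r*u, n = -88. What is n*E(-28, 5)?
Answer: 12320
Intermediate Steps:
n*E(-28, 5) = -440*(-28) = -88*(-140) = 12320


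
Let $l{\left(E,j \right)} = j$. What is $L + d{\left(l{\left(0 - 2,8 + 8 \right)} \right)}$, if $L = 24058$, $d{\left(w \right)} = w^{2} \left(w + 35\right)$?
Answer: $37114$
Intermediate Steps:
$d{\left(w \right)} = w^{2} \left(35 + w\right)$
$L + d{\left(l{\left(0 - 2,8 + 8 \right)} \right)} = 24058 + \left(8 + 8\right)^{2} \left(35 + \left(8 + 8\right)\right) = 24058 + 16^{2} \left(35 + 16\right) = 24058 + 256 \cdot 51 = 24058 + 13056 = 37114$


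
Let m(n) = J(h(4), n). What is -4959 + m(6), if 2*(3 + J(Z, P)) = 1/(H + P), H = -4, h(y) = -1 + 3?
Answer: -19847/4 ≈ -4961.8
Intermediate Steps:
h(y) = 2
J(Z, P) = -3 + 1/(2*(-4 + P))
m(n) = (25 - 6*n)/(2*(-4 + n))
-4959 + m(6) = -4959 + (25 - 6*6)/(2*(-4 + 6)) = -4959 + (½)*(25 - 36)/2 = -4959 + (½)*(½)*(-11) = -4959 - 11/4 = -19847/4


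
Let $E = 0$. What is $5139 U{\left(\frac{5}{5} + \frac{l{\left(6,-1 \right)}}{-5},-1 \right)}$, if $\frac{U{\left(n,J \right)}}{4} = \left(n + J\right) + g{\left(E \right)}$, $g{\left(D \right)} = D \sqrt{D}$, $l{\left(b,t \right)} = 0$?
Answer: $0$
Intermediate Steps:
$g{\left(D \right)} = D^{\frac{3}{2}}$
$U{\left(n,J \right)} = 4 J + 4 n$ ($U{\left(n,J \right)} = 4 \left(\left(n + J\right) + 0^{\frac{3}{2}}\right) = 4 \left(\left(J + n\right) + 0\right) = 4 \left(J + n\right) = 4 J + 4 n$)
$5139 U{\left(\frac{5}{5} + \frac{l{\left(6,-1 \right)}}{-5},-1 \right)} = 5139 \left(4 \left(-1\right) + 4 \left(\frac{5}{5} + \frac{0}{-5}\right)\right) = 5139 \left(-4 + 4 \left(5 \cdot \frac{1}{5} + 0 \left(- \frac{1}{5}\right)\right)\right) = 5139 \left(-4 + 4 \left(1 + 0\right)\right) = 5139 \left(-4 + 4 \cdot 1\right) = 5139 \left(-4 + 4\right) = 5139 \cdot 0 = 0$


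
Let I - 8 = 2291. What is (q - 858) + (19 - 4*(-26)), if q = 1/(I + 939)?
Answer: -2379929/3238 ≈ -735.00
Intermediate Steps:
I = 2299 (I = 8 + 2291 = 2299)
q = 1/3238 (q = 1/(2299 + 939) = 1/3238 ≈ 0.00030883)
(q - 858) + (19 - 4*(-26)) = (1/3238 - 858) + (19 - 4*(-26)) = -2778203/3238 + (19 + 104) = -2778203/3238 + 123 = -2379929/3238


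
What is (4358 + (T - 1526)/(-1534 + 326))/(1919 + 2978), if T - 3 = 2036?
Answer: 5263951/5915576 ≈ 0.88985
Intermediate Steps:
T = 2039 (T = 3 + 2036 = 2039)
(4358 + (T - 1526)/(-1534 + 326))/(1919 + 2978) = (4358 + (2039 - 1526)/(-1534 + 326))/(1919 + 2978) = (4358 + 513/(-1208))/4897 = (4358 + 513*(-1/1208))*(1/4897) = (4358 - 513/1208)*(1/4897) = (5263951/1208)*(1/4897) = 5263951/5915576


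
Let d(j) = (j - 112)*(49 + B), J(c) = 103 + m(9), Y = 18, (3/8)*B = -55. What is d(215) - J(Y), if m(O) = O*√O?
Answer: -30569/3 ≈ -10190.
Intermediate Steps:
B = -440/3 (B = (8/3)*(-55) = -440/3 ≈ -146.67)
m(O) = O^(3/2)
J(c) = 130 (J(c) = 103 + 9^(3/2) = 103 + 27 = 130)
d(j) = 32816/3 - 293*j/3 (d(j) = (j - 112)*(49 - 440/3) = (-112 + j)*(-293/3) = 32816/3 - 293*j/3)
d(215) - J(Y) = (32816/3 - 293/3*215) - 1*130 = (32816/3 - 62995/3) - 130 = -30179/3 - 130 = -30569/3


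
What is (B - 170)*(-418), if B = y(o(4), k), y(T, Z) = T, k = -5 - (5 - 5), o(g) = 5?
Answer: 68970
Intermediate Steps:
k = -5 (k = -5 - 1*0 = -5 + 0 = -5)
B = 5
(B - 170)*(-418) = (5 - 170)*(-418) = -165*(-418) = 68970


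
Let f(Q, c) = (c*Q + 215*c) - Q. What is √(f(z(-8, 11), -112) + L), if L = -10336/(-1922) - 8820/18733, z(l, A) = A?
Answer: 5*I*√341530141203823/580723 ≈ 159.12*I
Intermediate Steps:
L = 88336124/18002413 (L = -10336*(-1/1922) - 8820*1/18733 = 5168/961 - 8820/18733 = 88336124/18002413 ≈ 4.9069)
f(Q, c) = -Q + 215*c + Q*c (f(Q, c) = (Q*c + 215*c) - Q = (215*c + Q*c) - Q = -Q + 215*c + Q*c)
√(f(z(-8, 11), -112) + L) = √((-1*11 + 215*(-112) + 11*(-112)) + 88336124/18002413) = √((-11 - 24080 - 1232) + 88336124/18002413) = √(-25323 + 88336124/18002413) = √(-455786768275/18002413) = 5*I*√341530141203823/580723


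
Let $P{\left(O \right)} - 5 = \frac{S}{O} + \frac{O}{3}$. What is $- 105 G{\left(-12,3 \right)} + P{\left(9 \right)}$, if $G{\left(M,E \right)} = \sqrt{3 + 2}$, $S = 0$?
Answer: $8 - 105 \sqrt{5} \approx -226.79$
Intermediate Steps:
$G{\left(M,E \right)} = \sqrt{5}$
$P{\left(O \right)} = 5 + \frac{O}{3}$ ($P{\left(O \right)} = 5 + \left(\frac{0}{O} + \frac{O}{3}\right) = 5 + \left(0 + O \frac{1}{3}\right) = 5 + \left(0 + \frac{O}{3}\right) = 5 + \frac{O}{3}$)
$- 105 G{\left(-12,3 \right)} + P{\left(9 \right)} = - 105 \sqrt{5} + \left(5 + \frac{1}{3} \cdot 9\right) = - 105 \sqrt{5} + \left(5 + 3\right) = - 105 \sqrt{5} + 8 = 8 - 105 \sqrt{5}$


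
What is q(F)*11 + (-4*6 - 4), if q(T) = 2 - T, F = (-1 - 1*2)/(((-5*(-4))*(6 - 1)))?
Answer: -567/100 ≈ -5.6700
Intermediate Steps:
F = -3/100 (F = (-1 - 2)/((20*5)) = -3/100 ≈ -0.030000)
q(F)*11 + (-4*6 - 4) = (2 - 1*(-3/100))*11 + (-4*6 - 4) = (2 + 3/100)*11 + (-24 - 4) = (203/100)*11 - 28 = 2233/100 - 28 = -567/100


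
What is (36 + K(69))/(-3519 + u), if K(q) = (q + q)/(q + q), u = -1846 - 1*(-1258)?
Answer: -1/111 ≈ -0.0090090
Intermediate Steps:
u = -588 (u = -1846 + 1258 = -588)
K(q) = 1 (K(q) = (2*q)/((2*q)) = (2*q)*(1/(2*q)) = 1)
(36 + K(69))/(-3519 + u) = (36 + 1)/(-3519 - 588) = 37/(-4107) = 37*(-1/4107) = -1/111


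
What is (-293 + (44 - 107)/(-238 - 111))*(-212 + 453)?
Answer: -24628754/349 ≈ -70570.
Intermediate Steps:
(-293 + (44 - 107)/(-238 - 111))*(-212 + 453) = (-293 - 63/(-349))*241 = (-293 - 63*(-1/349))*241 = (-293 + 63/349)*241 = -102194/349*241 = -24628754/349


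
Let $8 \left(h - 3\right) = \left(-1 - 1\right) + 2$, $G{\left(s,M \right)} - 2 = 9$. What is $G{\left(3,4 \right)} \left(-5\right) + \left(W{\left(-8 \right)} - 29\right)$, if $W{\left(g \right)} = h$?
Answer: $-81$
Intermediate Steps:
$G{\left(s,M \right)} = 11$ ($G{\left(s,M \right)} = 2 + 9 = 11$)
$h = 3$ ($h = 3 + \frac{\left(-1 - 1\right) + 2}{8} = 3 + \frac{-2 + 2}{8} = 3 + \frac{1}{8} \cdot 0 = 3 + 0 = 3$)
$W{\left(g \right)} = 3$
$G{\left(3,4 \right)} \left(-5\right) + \left(W{\left(-8 \right)} - 29\right) = 11 \left(-5\right) + \left(3 - 29\right) = -55 - 26 = -81$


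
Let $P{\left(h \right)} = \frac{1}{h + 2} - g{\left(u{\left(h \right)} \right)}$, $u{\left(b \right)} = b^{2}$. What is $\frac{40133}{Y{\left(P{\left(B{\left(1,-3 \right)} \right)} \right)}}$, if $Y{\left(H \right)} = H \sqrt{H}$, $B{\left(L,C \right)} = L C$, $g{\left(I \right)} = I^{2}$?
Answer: $\frac{40133 i \sqrt{82}}{6724} \approx 54.048 i$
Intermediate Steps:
$B{\left(L,C \right)} = C L$
$P{\left(h \right)} = \frac{1}{2 + h} - h^{4}$ ($P{\left(h \right)} = \frac{1}{h + 2} - \left(h^{2}\right)^{2} = \frac{1}{2 + h} - h^{4}$)
$Y{\left(H \right)} = H^{\frac{3}{2}}$
$\frac{40133}{Y{\left(P{\left(B{\left(1,-3 \right)} \right)} \right)}} = \frac{40133}{\left(\frac{1 - \left(\left(-3\right) 1\right)^{5} - 2 \left(\left(-3\right) 1\right)^{4}}{2 - 3}\right)^{\frac{3}{2}}} = \frac{40133}{\left(\frac{1 - \left(-3\right)^{5} - 2 \left(-3\right)^{4}}{2 - 3}\right)^{\frac{3}{2}}} = \frac{40133}{\left(\frac{1 - -243 - 162}{-1}\right)^{\frac{3}{2}}} = \frac{40133}{\left(- (1 + 243 - 162)\right)^{\frac{3}{2}}} = \frac{40133}{\left(\left(-1\right) 82\right)^{\frac{3}{2}}} = \frac{40133}{\left(-82\right)^{\frac{3}{2}}} = \frac{40133}{\left(-82\right) i \sqrt{82}} = 40133 \frac{i \sqrt{82}}{6724} = \frac{40133 i \sqrt{82}}{6724}$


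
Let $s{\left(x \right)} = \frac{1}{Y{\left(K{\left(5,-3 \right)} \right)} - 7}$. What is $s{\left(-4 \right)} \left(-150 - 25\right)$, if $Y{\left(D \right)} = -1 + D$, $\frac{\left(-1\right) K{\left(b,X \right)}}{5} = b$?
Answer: $\frac{175}{33} \approx 5.303$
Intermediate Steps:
$K{\left(b,X \right)} = - 5 b$
$s{\left(x \right)} = - \frac{1}{33}$ ($s{\left(x \right)} = \frac{1}{\left(-1 - 25\right) - 7} = \frac{1}{-26 - 7} = \frac{1}{-33} = - \frac{1}{33}$)
$s{\left(-4 \right)} \left(-150 - 25\right) = - \frac{-150 - 25}{33} = \left(- \frac{1}{33}\right) \left(-175\right) = \frac{175}{33}$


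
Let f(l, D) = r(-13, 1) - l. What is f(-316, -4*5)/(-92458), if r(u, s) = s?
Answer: -317/92458 ≈ -0.0034286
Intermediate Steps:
f(l, D) = 1 - l
f(-316, -4*5)/(-92458) = (1 - 1*(-316))/(-92458) = (1 + 316)*(-1/92458) = 317*(-1/92458) = -317/92458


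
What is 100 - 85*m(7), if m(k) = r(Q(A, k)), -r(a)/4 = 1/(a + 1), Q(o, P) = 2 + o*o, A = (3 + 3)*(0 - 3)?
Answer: 33040/327 ≈ 101.04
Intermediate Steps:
A = -18 (A = 6*(-3) = -18)
Q(o, P) = 2 + o²
r(a) = -4/(1 + a) (r(a) = -4/(a + 1) = -4/(1 + a))
m(k) = -4/327 (m(k) = -4/(1 + (2 + (-18)²)) = -4/(1 + (2 + 324)) = -4/(1 + 326) = -4/327)
100 - 85*m(7) = 100 - 85*(-4/327) = 100 + 340/327 = 33040/327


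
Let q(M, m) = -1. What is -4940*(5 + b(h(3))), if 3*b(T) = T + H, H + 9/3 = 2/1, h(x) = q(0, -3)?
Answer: -64220/3 ≈ -21407.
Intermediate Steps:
h(x) = -1
H = -1 (H = -3 + 2/1 = -3 + 2*1 = -3 + 2 = -1)
b(T) = -⅓ + T/3 (b(T) = (T - 1)/3 = (-1 + T)/3 = -⅓ + T/3)
-4940*(5 + b(h(3))) = -4940*(5 + (-⅓ + (⅓)*(-1))) = -4940*(5 + (-⅓ - ⅓)) = -4940*(5 - ⅔) = -4940*13/3 = -2470*26/3 = -64220/3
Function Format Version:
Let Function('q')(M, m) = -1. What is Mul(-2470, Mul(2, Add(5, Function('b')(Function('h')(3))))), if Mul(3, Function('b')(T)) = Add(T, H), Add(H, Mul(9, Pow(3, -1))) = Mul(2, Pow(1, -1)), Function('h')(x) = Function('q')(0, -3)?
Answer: Rational(-64220, 3) ≈ -21407.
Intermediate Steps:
Function('h')(x) = -1
H = -1 (H = Add(-3, Mul(2, Pow(1, -1))) = Add(-3, Mul(2, 1)) = Add(-3, 2) = -1)
Function('b')(T) = Add(Rational(-1, 3), Mul(Rational(1, 3), T)) (Function('b')(T) = Mul(Rational(1, 3), Add(T, -1)) = Mul(Rational(1, 3), Add(-1, T)) = Add(Rational(-1, 3), Mul(Rational(1, 3), T)))
Mul(-2470, Mul(2, Add(5, Function('b')(Function('h')(3))))) = Mul(-2470, Mul(2, Add(5, Add(Rational(-1, 3), Mul(Rational(1, 3), -1))))) = Mul(-2470, Mul(2, Add(5, Add(Rational(-1, 3), Rational(-1, 3))))) = Mul(-2470, Mul(2, Add(5, Rational(-2, 3)))) = Mul(-2470, Mul(2, Rational(13, 3))) = Mul(-2470, Rational(26, 3)) = Rational(-64220, 3)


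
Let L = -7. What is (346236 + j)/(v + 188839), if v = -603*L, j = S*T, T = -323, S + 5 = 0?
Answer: 7099/3940 ≈ 1.8018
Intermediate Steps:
S = -5 (S = -5 + 0 = -5)
j = 1615 (j = -5*(-323) = 1615)
v = 4221 (v = -603*(-7) = 4221)
(346236 + j)/(v + 188839) = (346236 + 1615)/(4221 + 188839) = 347851/193060 = 347851*(1/193060) = 7099/3940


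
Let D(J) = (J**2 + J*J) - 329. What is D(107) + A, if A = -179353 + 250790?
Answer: 94006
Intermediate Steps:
D(J) = -329 + 2*J**2 (D(J) = (J**2 + J**2) - 329 = 2*J**2 - 329 = -329 + 2*J**2)
A = 71437
D(107) + A = (-329 + 2*107**2) + 71437 = (-329 + 2*11449) + 71437 = (-329 + 22898) + 71437 = 22569 + 71437 = 94006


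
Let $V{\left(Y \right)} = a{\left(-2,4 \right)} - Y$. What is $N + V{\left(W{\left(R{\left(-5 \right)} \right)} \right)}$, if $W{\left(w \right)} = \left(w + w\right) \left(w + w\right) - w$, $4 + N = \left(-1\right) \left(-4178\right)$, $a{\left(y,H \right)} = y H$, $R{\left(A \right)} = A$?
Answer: $4061$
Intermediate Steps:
$a{\left(y,H \right)} = H y$
$N = 4174$ ($N = -4 - -4178 = -4 + 4178 = 4174$)
$W{\left(w \right)} = - w + 4 w^{2}$ ($W{\left(w \right)} = 2 w 2 w - w = 4 w^{2} - w = - w + 4 w^{2}$)
$V{\left(Y \right)} = -8 - Y$ ($V{\left(Y \right)} = 4 \left(-2\right) - Y = -8 - Y$)
$N + V{\left(W{\left(R{\left(-5 \right)} \right)} \right)} = 4174 - \left(8 - 5 \left(-1 + 4 \left(-5\right)\right)\right) = 4174 - \left(8 - 5 \left(-1 - 20\right)\right) = 4174 - \left(8 - -105\right) = 4174 - 113 = 4061$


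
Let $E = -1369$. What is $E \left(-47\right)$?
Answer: $64343$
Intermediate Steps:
$E \left(-47\right) = \left(-1369\right) \left(-47\right) = 64343$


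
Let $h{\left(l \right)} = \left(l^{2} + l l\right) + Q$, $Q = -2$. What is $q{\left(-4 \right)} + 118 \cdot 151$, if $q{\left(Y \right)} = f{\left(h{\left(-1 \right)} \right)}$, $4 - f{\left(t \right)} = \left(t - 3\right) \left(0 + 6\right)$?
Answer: $17840$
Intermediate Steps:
$h{\left(l \right)} = -2 + 2 l^{2}$ ($h{\left(l \right)} = \left(l^{2} + l l\right) - 2 = \left(l^{2} + l^{2}\right) - 2 = 2 l^{2} - 2 = -2 + 2 l^{2}$)
$f{\left(t \right)} = 22 - 6 t$ ($f{\left(t \right)} = 4 - \left(t - 3\right) \left(0 + 6\right) = 4 - \left(-3 + t\right) 6 = 4 - \left(-18 + 6 t\right) = 22 - 6 t$)
$q{\left(Y \right)} = 22$ ($q{\left(Y \right)} = 22 - 6 \left(-2 + 2 \left(-1\right)^{2}\right) = 22 - 6 \left(-2 + 2 \cdot 1\right) = 22 - 6 \left(-2 + 2\right) = 22 - 0 = 22 + 0 = 22$)
$q{\left(-4 \right)} + 118 \cdot 151 = 22 + 118 \cdot 151 = 22 + 17818 = 17840$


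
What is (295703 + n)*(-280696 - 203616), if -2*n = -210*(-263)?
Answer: -129838235456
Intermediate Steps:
n = -27615 (n = -(-105)*(-263) = -1/2*55230 = -27615)
(295703 + n)*(-280696 - 203616) = (295703 - 27615)*(-280696 - 203616) = 268088*(-484312) = -129838235456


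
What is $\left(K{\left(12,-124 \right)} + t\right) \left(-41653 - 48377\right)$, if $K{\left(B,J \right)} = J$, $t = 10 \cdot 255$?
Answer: $-218412780$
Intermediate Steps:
$t = 2550$
$\left(K{\left(12,-124 \right)} + t\right) \left(-41653 - 48377\right) = \left(-124 + 2550\right) \left(-41653 - 48377\right) = 2426 \left(-90030\right) = -218412780$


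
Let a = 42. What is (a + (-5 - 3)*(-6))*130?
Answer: 11700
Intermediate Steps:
(a + (-5 - 3)*(-6))*130 = (42 + (-5 - 3)*(-6))*130 = (42 - 8*(-6))*130 = (42 + 48)*130 = 90*130 = 11700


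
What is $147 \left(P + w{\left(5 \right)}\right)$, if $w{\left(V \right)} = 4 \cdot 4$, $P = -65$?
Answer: $-7203$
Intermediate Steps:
$w{\left(V \right)} = 16$
$147 \left(P + w{\left(5 \right)}\right) = 147 \left(-65 + 16\right) = 147 \left(-49\right) = -7203$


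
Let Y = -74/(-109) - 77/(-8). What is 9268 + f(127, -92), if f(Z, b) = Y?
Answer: 8090681/872 ≈ 9278.3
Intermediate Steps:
Y = 8985/872 (Y = -74*(-1/109) - 77*(-⅛) = 74/109 + 77/8 = 8985/872 ≈ 10.304)
f(Z, b) = 8985/872
9268 + f(127, -92) = 9268 + 8985/872 = 8090681/872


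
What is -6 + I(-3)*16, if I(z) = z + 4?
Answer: 10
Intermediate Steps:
I(z) = 4 + z
-6 + I(-3)*16 = -6 + (4 - 3)*16 = -6 + 1*16 = -6 + 16 = 10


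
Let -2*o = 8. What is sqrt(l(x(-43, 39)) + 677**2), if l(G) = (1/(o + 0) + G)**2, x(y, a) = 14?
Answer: sqrt(7336289)/4 ≈ 677.14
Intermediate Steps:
o = -4 (o = -1/2*8 = -4)
l(G) = (-1/4 + G)**2 (l(G) = (1/(-4 + 0) + G)**2 = (1/(-4) + G)**2 = (-1/4 + G)**2)
sqrt(l(x(-43, 39)) + 677**2) = sqrt((1 - 4*14)**2/16 + 677**2) = sqrt((1 - 56)**2/16 + 458329) = sqrt((1/16)*(-55)**2 + 458329) = sqrt((1/16)*3025 + 458329) = sqrt(3025/16 + 458329) = sqrt(7336289/16) = sqrt(7336289)/4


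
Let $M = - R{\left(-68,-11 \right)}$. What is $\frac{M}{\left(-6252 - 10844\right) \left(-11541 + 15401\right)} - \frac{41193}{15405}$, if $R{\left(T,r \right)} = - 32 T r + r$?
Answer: $- \frac{181247869441}{67772305120} \approx -2.6744$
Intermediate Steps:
$R{\left(T,r \right)} = r - 32 T r$ ($R{\left(T,r \right)} = - 32 T r + r = r - 32 T r$)
$M = 23947$ ($M = - \left(-11\right) \left(1 - -2176\right) = - \left(-11\right) \left(1 + 2176\right) = - \left(-11\right) 2177 = \left(-1\right) \left(-23947\right) = 23947$)
$\frac{M}{\left(-6252 - 10844\right) \left(-11541 + 15401\right)} - \frac{41193}{15405} = \frac{23947}{\left(-6252 - 10844\right) \left(-11541 + 15401\right)} - \frac{41193}{15405} = \frac{23947}{\left(-17096\right) 3860} - \frac{13731}{5135} = \frac{23947}{-65990560} - \frac{13731}{5135} = 23947 \left(- \frac{1}{65990560}\right) - \frac{13731}{5135} = - \frac{23947}{65990560} - \frac{13731}{5135} = - \frac{181247869441}{67772305120}$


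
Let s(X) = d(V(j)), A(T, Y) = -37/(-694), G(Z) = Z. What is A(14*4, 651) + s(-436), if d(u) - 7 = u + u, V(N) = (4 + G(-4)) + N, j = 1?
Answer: 6283/694 ≈ 9.0533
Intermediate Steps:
V(N) = N (V(N) = (4 - 4) + N = 0 + N = N)
A(T, Y) = 37/694 (A(T, Y) = -37*(-1/694) = 37/694)
d(u) = 7 + 2*u (d(u) = 7 + (u + u) = 7 + 2*u)
s(X) = 9 (s(X) = 7 + 2*1 = 7 + 2 = 9)
A(14*4, 651) + s(-436) = 37/694 + 9 = 6283/694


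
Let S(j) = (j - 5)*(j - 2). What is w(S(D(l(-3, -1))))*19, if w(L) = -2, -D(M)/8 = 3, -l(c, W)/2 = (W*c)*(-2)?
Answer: -38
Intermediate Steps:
l(c, W) = 4*W*c (l(c, W) = -2*W*c*(-2) = -(-4)*W*c = 4*W*c)
D(M) = -24 (D(M) = -8*3 = -24)
S(j) = (-5 + j)*(-2 + j)
w(S(D(l(-3, -1))))*19 = -2*19 = -38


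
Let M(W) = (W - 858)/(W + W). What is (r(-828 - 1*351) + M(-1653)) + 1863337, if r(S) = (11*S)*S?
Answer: 18903475213/1102 ≈ 1.7154e+7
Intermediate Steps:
M(W) = (-858 + W)/(2*W) (M(W) = (-858 + W)/((2*W)) = (-858 + W)*(1/(2*W)) = (-858 + W)/(2*W))
r(S) = 11*S²
(r(-828 - 1*351) + M(-1653)) + 1863337 = (11*(-828 - 1*351)² + (½)*(-858 - 1653)/(-1653)) + 1863337 = (11*(-828 - 351)² + (½)*(-1/1653)*(-2511)) + 1863337 = (11*(-1179)² + 837/1102) + 1863337 = (11*1390041 + 837/1102) + 1863337 = (15290451 + 837/1102) + 1863337 = 16850077839/1102 + 1863337 = 18903475213/1102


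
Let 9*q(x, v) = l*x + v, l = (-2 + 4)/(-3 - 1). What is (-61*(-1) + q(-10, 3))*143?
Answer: 79651/9 ≈ 8850.1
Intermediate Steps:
l = -½ (l = 2/(-4) = 2*(-¼) = -½ ≈ -0.50000)
q(x, v) = -x/18 + v/9 (q(x, v) = (-x/2 + v)/9 = (v - x/2)/9 = -x/18 + v/9)
(-61*(-1) + q(-10, 3))*143 = (-61*(-1) + (-1/18*(-10) + (⅑)*3))*143 = (61 + (5/9 + ⅓))*143 = (61 + 8/9)*143 = (557/9)*143 = 79651/9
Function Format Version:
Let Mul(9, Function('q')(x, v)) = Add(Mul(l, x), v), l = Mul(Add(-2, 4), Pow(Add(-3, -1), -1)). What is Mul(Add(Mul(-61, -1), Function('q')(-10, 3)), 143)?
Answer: Rational(79651, 9) ≈ 8850.1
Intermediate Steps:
l = Rational(-1, 2) (l = Mul(2, Pow(-4, -1)) = Mul(2, Rational(-1, 4)) = Rational(-1, 2) ≈ -0.50000)
Function('q')(x, v) = Add(Mul(Rational(-1, 18), x), Mul(Rational(1, 9), v)) (Function('q')(x, v) = Mul(Rational(1, 9), Add(Mul(Rational(-1, 2), x), v)) = Mul(Rational(1, 9), Add(v, Mul(Rational(-1, 2), x))) = Add(Mul(Rational(-1, 18), x), Mul(Rational(1, 9), v)))
Mul(Add(Mul(-61, -1), Function('q')(-10, 3)), 143) = Mul(Add(Mul(-61, -1), Add(Mul(Rational(-1, 18), -10), Mul(Rational(1, 9), 3))), 143) = Mul(Add(61, Add(Rational(5, 9), Rational(1, 3))), 143) = Mul(Add(61, Rational(8, 9)), 143) = Mul(Rational(557, 9), 143) = Rational(79651, 9)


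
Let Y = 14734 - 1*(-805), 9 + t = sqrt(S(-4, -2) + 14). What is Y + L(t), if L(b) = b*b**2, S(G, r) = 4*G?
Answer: 14864 + 241*I*sqrt(2) ≈ 14864.0 + 340.83*I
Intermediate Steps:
t = -9 + I*sqrt(2) (t = -9 + sqrt(4*(-4) + 14) = -9 + sqrt(-16 + 14) = -9 + sqrt(-2) = -9 + I*sqrt(2) ≈ -9.0 + 1.4142*I)
Y = 15539 (Y = 14734 + 805 = 15539)
L(b) = b**3
Y + L(t) = 15539 + (-9 + I*sqrt(2))**3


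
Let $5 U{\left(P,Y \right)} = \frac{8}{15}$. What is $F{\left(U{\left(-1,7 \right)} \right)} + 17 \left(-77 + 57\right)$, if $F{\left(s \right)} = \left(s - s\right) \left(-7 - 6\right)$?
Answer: $-340$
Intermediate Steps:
$U{\left(P,Y \right)} = \frac{8}{75}$ ($U{\left(P,Y \right)} = \frac{8 \cdot \frac{1}{15}}{5} = \frac{1}{5} \cdot \frac{8}{15} = \frac{8}{75}$)
$F{\left(s \right)} = 0$ ($F{\left(s \right)} = 0 \left(-13\right) = 0$)
$F{\left(U{\left(-1,7 \right)} \right)} + 17 \left(-77 + 57\right) = 0 + 17 \left(-77 + 57\right) = 0 + 17 \left(-20\right) = 0 - 340 = -340$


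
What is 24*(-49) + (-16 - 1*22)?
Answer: -1214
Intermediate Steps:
24*(-49) + (-16 - 1*22) = -1176 + (-16 - 22) = -1176 - 38 = -1214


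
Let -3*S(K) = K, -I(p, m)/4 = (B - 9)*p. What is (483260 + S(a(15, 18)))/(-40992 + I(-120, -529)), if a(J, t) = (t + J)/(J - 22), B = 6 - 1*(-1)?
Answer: -3382831/293664 ≈ -11.519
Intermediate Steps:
B = 7 (B = 6 + 1 = 7)
I(p, m) = 8*p (I(p, m) = -4*(7 - 9)*p = -(-8)*p = 8*p)
a(J, t) = (J + t)/(-22 + J)
S(K) = -K/3
(483260 + S(a(15, 18)))/(-40992 + I(-120, -529)) = (483260 - (15 + 18)/(3*(-22 + 15)))/(-40992 + 8*(-120)) = (483260 - 33/(3*(-7)))/(-40992 - 960) = (483260 - (-1)*33/21)/(-41952) = (483260 - ⅓*(-33/7))*(-1/41952) = (483260 + 11/7)*(-1/41952) = (3382831/7)*(-1/41952) = -3382831/293664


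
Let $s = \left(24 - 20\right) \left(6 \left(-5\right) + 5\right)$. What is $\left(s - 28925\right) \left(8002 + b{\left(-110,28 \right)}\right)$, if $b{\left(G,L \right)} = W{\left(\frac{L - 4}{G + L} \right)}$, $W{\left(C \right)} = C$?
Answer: $- \frac{9522231750}{41} \approx -2.3225 \cdot 10^{8}$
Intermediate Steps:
$s = -100$ ($s = 4 \left(-30 + 5\right) = 4 \left(-25\right) = -100$)
$b{\left(G,L \right)} = \frac{-4 + L}{G + L}$ ($b{\left(G,L \right)} = \frac{L - 4}{G + L} = \frac{-4 + L}{G + L}$)
$\left(s - 28925\right) \left(8002 + b{\left(-110,28 \right)}\right) = \left(-100 - 28925\right) \left(8002 + \frac{-4 + 28}{-110 + 28}\right) = - 29025 \left(8002 + \frac{1}{-82} \cdot 24\right) = - 29025 \left(8002 - \frac{12}{41}\right) = \left(-29025\right) \frac{328070}{41} = - \frac{9522231750}{41}$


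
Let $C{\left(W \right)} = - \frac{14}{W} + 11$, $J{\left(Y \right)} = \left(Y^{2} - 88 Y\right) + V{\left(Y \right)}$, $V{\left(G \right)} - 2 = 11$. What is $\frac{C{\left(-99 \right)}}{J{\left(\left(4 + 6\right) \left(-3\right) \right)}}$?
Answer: $\frac{1103}{351747} \approx 0.0031358$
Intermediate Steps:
$V{\left(G \right)} = 13$ ($V{\left(G \right)} = 2 + 11 = 13$)
$J{\left(Y \right)} = 13 + Y^{2} - 88 Y$ ($J{\left(Y \right)} = \left(Y^{2} - 88 Y\right) + 13 = 13 + Y^{2} - 88 Y$)
$C{\left(W \right)} = 11 - \frac{14}{W}$
$\frac{C{\left(-99 \right)}}{J{\left(\left(4 + 6\right) \left(-3\right) \right)}} = \frac{11 - \frac{14}{-99}}{13 + \left(\left(4 + 6\right) \left(-3\right)\right)^{2} - 88 \left(4 + 6\right) \left(-3\right)} = \frac{11 - - \frac{14}{99}}{13 + \left(10 \left(-3\right)\right)^{2} - 88 \cdot 10 \left(-3\right)} = \frac{11 + \frac{14}{99}}{13 + \left(-30\right)^{2} - -2640} = \frac{1103}{99 \left(13 + 900 + 2640\right)} = \frac{1103}{99 \cdot 3553} = \frac{1103}{99} \cdot \frac{1}{3553} = \frac{1103}{351747}$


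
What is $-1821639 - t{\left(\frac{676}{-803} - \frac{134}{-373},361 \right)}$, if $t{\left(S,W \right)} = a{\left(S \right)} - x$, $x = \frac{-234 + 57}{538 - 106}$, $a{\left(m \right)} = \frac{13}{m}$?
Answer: $- \frac{6319363112897}{3469104} \approx -1.8216 \cdot 10^{6}$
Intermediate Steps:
$x = - \frac{59}{144}$ ($x = - \frac{177}{432} = \left(-177\right) \frac{1}{432} = - \frac{59}{144} \approx -0.40972$)
$t{\left(S,W \right)} = \frac{59}{144} + \frac{13}{S}$ ($t{\left(S,W \right)} = \frac{13}{S} - - \frac{59}{144} = \frac{13}{S} + \frac{59}{144} = \frac{59}{144} + \frac{13}{S}$)
$-1821639 - t{\left(\frac{676}{-803} - \frac{134}{-373},361 \right)} = -1821639 - \left(\frac{59}{144} + \frac{13}{\frac{676}{-803} - \frac{134}{-373}}\right) = -1821639 - \left(\frac{59}{144} + \frac{13}{676 \left(- \frac{1}{803}\right) - - \frac{134}{373}}\right) = -1821639 - \left(\frac{59}{144} + \frac{13}{- \frac{676}{803} + \frac{134}{373}}\right) = -1821639 - \left(\frac{59}{144} + \frac{13}{- \frac{144546}{299519}}\right) = -1821639 - \left(\frac{59}{144} + 13 \left(- \frac{299519}{144546}\right)\right) = -1821639 - \left(\frac{59}{144} - \frac{3893747}{144546}\right) = -1821639 - - \frac{92028559}{3469104} = -1821639 + \frac{92028559}{3469104} = - \frac{6319363112897}{3469104}$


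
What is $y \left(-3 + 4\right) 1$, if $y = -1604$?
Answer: $-1604$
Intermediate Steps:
$y \left(-3 + 4\right) 1 = - 1604 \left(-3 + 4\right) 1 = - 1604 \cdot 1 \cdot 1 = \left(-1604\right) 1 = -1604$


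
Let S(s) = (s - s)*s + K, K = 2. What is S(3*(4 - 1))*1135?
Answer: 2270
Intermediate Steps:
S(s) = 2 (S(s) = (s - s)*s + 2 = 0*s + 2 = 0 + 2 = 2)
S(3*(4 - 1))*1135 = 2*1135 = 2270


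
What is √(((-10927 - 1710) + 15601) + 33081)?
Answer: 9*√445 ≈ 189.86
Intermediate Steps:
√(((-10927 - 1710) + 15601) + 33081) = √((-12637 + 15601) + 33081) = √(2964 + 33081) = √36045 = 9*√445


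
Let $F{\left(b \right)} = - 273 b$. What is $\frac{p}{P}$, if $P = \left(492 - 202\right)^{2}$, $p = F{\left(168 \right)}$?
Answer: $- \frac{11466}{21025} \approx -0.54535$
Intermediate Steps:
$p = -45864$ ($p = \left(-273\right) 168 = -45864$)
$P = 84100$ ($P = \left(492 - 202\right)^{2} = 290^{2} = 84100$)
$\frac{p}{P} = - \frac{45864}{84100} = \left(-45864\right) \frac{1}{84100} = - \frac{11466}{21025}$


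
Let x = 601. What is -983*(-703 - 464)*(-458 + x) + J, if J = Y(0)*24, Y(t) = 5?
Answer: 164044143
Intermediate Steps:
J = 120 (J = 5*24 = 120)
-983*(-703 - 464)*(-458 + x) + J = -983*(-703 - 464)*(-458 + 601) + 120 = -(-1147161)*143 + 120 = -983*(-166881) + 120 = 164044023 + 120 = 164044143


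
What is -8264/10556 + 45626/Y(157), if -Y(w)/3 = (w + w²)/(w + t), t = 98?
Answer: -5142922693/32731517 ≈ -157.12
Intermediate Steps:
Y(w) = -3*(w + w²)/(98 + w) (Y(w) = -3*(w + w²)/(w + 98) = -3*(w + w²)/(98 + w))
-8264/10556 + 45626/Y(157) = -8264/10556 + 45626/((-3*157*(1 + 157)/(98 + 157))) = -8264*1/10556 + 45626/((-3*157*158/255)) = -2066/2639 + 45626/((-3*157*1/255*158)) = -2066/2639 + 45626/(-24806/85) = -2066/2639 + 45626*(-85/24806) = -2066/2639 - 1939105/12403 = -5142922693/32731517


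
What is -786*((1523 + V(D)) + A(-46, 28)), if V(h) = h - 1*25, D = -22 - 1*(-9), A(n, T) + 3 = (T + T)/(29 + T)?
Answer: -22146860/19 ≈ -1.1656e+6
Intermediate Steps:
A(n, T) = -3 + 2*T/(29 + T) (A(n, T) = -3 + (T + T)/(29 + T) = -3 + (2*T)/(29 + T) = -3 + 2*T/(29 + T))
D = -13 (D = -22 + 9 = -13)
V(h) = -25 + h (V(h) = h - 25 = -25 + h)
-786*((1523 + V(D)) + A(-46, 28)) = -786*((1523 + (-25 - 13)) + (-87 - 1*28)/(29 + 28)) = -786*((1523 - 38) + (-87 - 28)/57) = -786*(1485 + (1/57)*(-115)) = -786*(1485 - 115/57) = -786*84530/57 = -22146860/19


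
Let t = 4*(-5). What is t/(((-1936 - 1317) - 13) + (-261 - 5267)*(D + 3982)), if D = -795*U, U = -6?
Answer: 10/24192161 ≈ 4.1336e-7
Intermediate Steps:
D = 4770 (D = -795*(-6) = 4770)
t = -20
t/(((-1936 - 1317) - 13) + (-261 - 5267)*(D + 3982)) = -20/(((-1936 - 1317) - 13) + (-261 - 5267)*(4770 + 3982)) = -20/((-3253 - 13) - 5528*8752) = -20/(-3266 - 48381056) = -20/(-48384322) = -1/48384322*(-20) = 10/24192161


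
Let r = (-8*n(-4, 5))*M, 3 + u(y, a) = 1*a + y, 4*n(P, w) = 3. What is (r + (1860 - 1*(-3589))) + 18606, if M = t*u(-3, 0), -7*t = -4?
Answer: 168529/7 ≈ 24076.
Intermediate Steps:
n(P, w) = ¾ (n(P, w) = (¼)*3 = ¾)
u(y, a) = -3 + a + y (u(y, a) = -3 + (1*a + y) = -3 + (a + y) = -3 + a + y)
t = 4/7 (t = -⅐*(-4) = 4/7 ≈ 0.57143)
M = -24/7 (M = 4*(-3 + 0 - 3)/7 = (4/7)*(-6) = -24/7 ≈ -3.4286)
r = 144/7 (r = -8*¾*(-24/7) = -6*(-24/7) = 144/7 ≈ 20.571)
(r + (1860 - 1*(-3589))) + 18606 = (144/7 + (1860 - 1*(-3589))) + 18606 = (144/7 + (1860 + 3589)) + 18606 = (144/7 + 5449) + 18606 = 38287/7 + 18606 = 168529/7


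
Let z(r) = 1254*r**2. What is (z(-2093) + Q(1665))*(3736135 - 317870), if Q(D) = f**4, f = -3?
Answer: 18777671095976655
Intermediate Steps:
Q(D) = 81 (Q(D) = (-3)**4 = 81)
(z(-2093) + Q(1665))*(3736135 - 317870) = (1254*(-2093)**2 + 81)*(3736135 - 317870) = (1254*4380649 + 81)*3418265 = (5493333846 + 81)*3418265 = 5493333927*3418265 = 18777671095976655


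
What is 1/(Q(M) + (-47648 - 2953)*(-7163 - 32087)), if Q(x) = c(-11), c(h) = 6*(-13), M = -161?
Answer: 1/1986089172 ≈ 5.0350e-10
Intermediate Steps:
c(h) = -78
Q(x) = -78
1/(Q(M) + (-47648 - 2953)*(-7163 - 32087)) = 1/(-78 + (-47648 - 2953)*(-7163 - 32087)) = 1/(-78 - 50601*(-39250)) = 1/(-78 + 1986089250) = 1/1986089172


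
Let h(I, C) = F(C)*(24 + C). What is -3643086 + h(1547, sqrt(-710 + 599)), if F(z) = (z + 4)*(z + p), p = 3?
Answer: -3646239 + 69*I*sqrt(111) ≈ -3.6462e+6 + 726.96*I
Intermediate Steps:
F(z) = (3 + z)*(4 + z) (F(z) = (z + 4)*(z + 3) = (4 + z)*(3 + z) = (3 + z)*(4 + z))
h(I, C) = (24 + C)*(12 + C**2 + 7*C) (h(I, C) = (12 + C**2 + 7*C)*(24 + C) = (24 + C)*(12 + C**2 + 7*C))
-3643086 + h(1547, sqrt(-710 + 599)) = -3643086 + (24 + sqrt(-710 + 599))*(12 + (sqrt(-710 + 599))**2 + 7*sqrt(-710 + 599)) = -3643086 + (24 + sqrt(-111))*(12 + (sqrt(-111))**2 + 7*sqrt(-111)) = -3643086 + (24 + I*sqrt(111))*(12 + (I*sqrt(111))**2 + 7*(I*sqrt(111))) = -3643086 + (24 + I*sqrt(111))*(12 - 111 + 7*I*sqrt(111)) = -3643086 + (24 + I*sqrt(111))*(-99 + 7*I*sqrt(111)) = -3643086 + (-99 + 7*I*sqrt(111))*(24 + I*sqrt(111))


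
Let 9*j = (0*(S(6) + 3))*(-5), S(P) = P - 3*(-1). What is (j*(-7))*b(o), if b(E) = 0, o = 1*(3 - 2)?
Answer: 0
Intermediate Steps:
S(P) = 3 + P (S(P) = P + 3 = 3 + P)
o = 1 (o = 1*1 = 1)
j = 0 (j = ((0*((3 + 6) + 3))*(-5))/9 = ((0*(9 + 3))*(-5))/9 = ((0*12)*(-5))/9 = (0*(-5))/9 = (⅑)*0 = 0)
(j*(-7))*b(o) = (0*(-7))*0 = 0*0 = 0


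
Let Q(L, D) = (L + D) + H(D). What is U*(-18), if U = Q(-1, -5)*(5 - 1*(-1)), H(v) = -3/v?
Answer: 2916/5 ≈ 583.20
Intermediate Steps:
Q(L, D) = D + L - 3/D (Q(L, D) = (L + D) - 3/D = (D + L) - 3/D = D + L - 3/D)
U = -162/5 (U = (-5 - 1 - 3/(-5))*(5 - 1*(-1)) = (-5 - 1 - 3*(-⅕))*(5 + 1) = (-5 - 1 + ⅗)*6 = -27/5*6 = -162/5 ≈ -32.400)
U*(-18) = -162/5*(-18) = 2916/5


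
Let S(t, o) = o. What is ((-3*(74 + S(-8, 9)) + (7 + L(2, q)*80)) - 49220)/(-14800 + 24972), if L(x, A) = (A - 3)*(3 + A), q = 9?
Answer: -21851/5086 ≈ -4.2963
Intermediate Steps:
L(x, A) = (-3 + A)*(3 + A)
((-3*(74 + S(-8, 9)) + (7 + L(2, q)*80)) - 49220)/(-14800 + 24972) = ((-3*(74 + 9) + (7 + (-9 + 9²)*80)) - 49220)/(-14800 + 24972) = ((-3*83 + (7 + (-9 + 81)*80)) - 49220)/10172 = ((-249 + (7 + 72*80)) - 49220)*(1/10172) = ((-249 + (7 + 5760)) - 49220)*(1/10172) = ((-249 + 5767) - 49220)*(1/10172) = (5518 - 49220)*(1/10172) = -43702*1/10172 = -21851/5086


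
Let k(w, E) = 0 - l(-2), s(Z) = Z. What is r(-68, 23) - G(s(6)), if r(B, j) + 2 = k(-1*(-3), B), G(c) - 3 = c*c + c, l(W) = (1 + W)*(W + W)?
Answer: -51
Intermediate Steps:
l(W) = 2*W*(1 + W) (l(W) = (1 + W)*(2*W) = 2*W*(1 + W))
G(c) = 3 + c + c² (G(c) = 3 + (c*c + c) = 3 + (c² + c) = 3 + (c + c²) = 3 + c + c²)
k(w, E) = -4 (k(w, E) = 0 - 2*(-2)*(1 - 2) = 0 - 2*(-2)*(-1) = 0 - 1*4 = 0 - 4 = -4)
r(B, j) = -6 (r(B, j) = -2 - 4 = -6)
r(-68, 23) - G(s(6)) = -6 - (3 + 6 + 6²) = -6 - (3 + 6 + 36) = -6 - 1*45 = -6 - 45 = -51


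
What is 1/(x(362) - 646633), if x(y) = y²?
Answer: -1/515589 ≈ -1.9395e-6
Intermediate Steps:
1/(x(362) - 646633) = 1/(362² - 646633) = 1/(131044 - 646633) = 1/(-515589) = -1/515589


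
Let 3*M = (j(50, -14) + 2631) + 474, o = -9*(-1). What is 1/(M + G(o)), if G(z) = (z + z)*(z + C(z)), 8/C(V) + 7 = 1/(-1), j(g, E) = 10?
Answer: 3/3547 ≈ 0.00084579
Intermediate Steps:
o = 9
C(V) = -1 (C(V) = 8/(-7 + 1/(-1)) = 8/(-7 - 1) = 8/(-8) = 8*(-1/8) = -1)
G(z) = 2*z*(-1 + z) (G(z) = (z + z)*(z - 1) = (2*z)*(-1 + z) = 2*z*(-1 + z))
M = 3115/3 (M = ((10 + 2631) + 474)/3 = (2641 + 474)/3 = (1/3)*3115 = 3115/3 ≈ 1038.3)
1/(M + G(o)) = 1/(3115/3 + 2*9*(-1 + 9)) = 1/(3115/3 + 2*9*8) = 1/(3115/3 + 144) = 1/(3547/3) = 3/3547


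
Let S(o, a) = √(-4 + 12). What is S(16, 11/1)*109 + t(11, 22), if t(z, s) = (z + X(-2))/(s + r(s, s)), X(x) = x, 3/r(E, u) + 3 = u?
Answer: 171/421 + 218*√2 ≈ 308.70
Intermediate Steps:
r(E, u) = 3/(-3 + u)
t(z, s) = (-2 + z)/(s + 3/(-3 + s)) (t(z, s) = (z - 2)/(s + 3/(-3 + s)) = (-2 + z)/(s + 3/(-3 + s)))
S(o, a) = 2*√2 (S(o, a) = √8 = 2*√2)
S(16, 11/1)*109 + t(11, 22) = (2*√2)*109 + (-3 + 22)*(-2 + 11)/(3 + 22*(-3 + 22)) = 218*√2 + 19*9/(3 + 22*19) = 218*√2 + 19*9/(3 + 418) = 218*√2 + 19*9/421 = 218*√2 + (1/421)*19*9 = 218*√2 + 171/421 = 171/421 + 218*√2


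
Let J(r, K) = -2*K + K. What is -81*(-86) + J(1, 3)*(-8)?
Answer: 6990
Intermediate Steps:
J(r, K) = -K
-81*(-86) + J(1, 3)*(-8) = -81*(-86) - 1*3*(-8) = 6966 - 3*(-8) = 6966 + 24 = 6990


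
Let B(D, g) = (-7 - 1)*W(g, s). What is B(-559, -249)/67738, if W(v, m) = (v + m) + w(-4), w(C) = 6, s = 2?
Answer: 964/33869 ≈ 0.028463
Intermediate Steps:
W(v, m) = 6 + m + v (W(v, m) = (v + m) + 6 = (m + v) + 6 = 6 + m + v)
B(D, g) = -64 - 8*g (B(D, g) = (-7 - 1)*(6 + 2 + g) = -8*(8 + g) = -64 - 8*g)
B(-559, -249)/67738 = (-64 - 8*(-249))/67738 = (-64 + 1992)*(1/67738) = 1928*(1/67738) = 964/33869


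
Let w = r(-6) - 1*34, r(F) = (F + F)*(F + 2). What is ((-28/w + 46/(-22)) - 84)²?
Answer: 938961/121 ≈ 7760.0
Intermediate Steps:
r(F) = 2*F*(2 + F) (r(F) = (2*F)*(2 + F) = 2*F*(2 + F))
w = 14 (w = 2*(-6)*(2 - 6) - 1*34 = 2*(-6)*(-4) - 34 = 48 - 34 = 14)
((-28/w + 46/(-22)) - 84)² = ((-28/14 + 46/(-22)) - 84)² = ((-28*1/14 + 46*(-1/22)) - 84)² = ((-2 - 23/11) - 84)² = (-45/11 - 84)² = (-969/11)² = 938961/121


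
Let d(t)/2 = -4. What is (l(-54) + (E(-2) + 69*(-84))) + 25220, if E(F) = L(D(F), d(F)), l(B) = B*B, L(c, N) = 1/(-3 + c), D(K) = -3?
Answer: 134039/6 ≈ 22340.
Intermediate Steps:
d(t) = -8 (d(t) = 2*(-4) = -8)
l(B) = B²
E(F) = -⅙ (E(F) = 1/(-3 - 3) = 1/(-6) = -⅙)
(l(-54) + (E(-2) + 69*(-84))) + 25220 = ((-54)² + (-⅙ + 69*(-84))) + 25220 = (2916 + (-⅙ - 5796)) + 25220 = (2916 - 34777/6) + 25220 = -17281/6 + 25220 = 134039/6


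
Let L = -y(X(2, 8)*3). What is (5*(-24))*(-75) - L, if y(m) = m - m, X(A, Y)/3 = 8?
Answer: 9000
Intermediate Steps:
X(A, Y) = 24 (X(A, Y) = 3*8 = 24)
y(m) = 0
L = 0 (L = -1*0 = 0)
(5*(-24))*(-75) - L = (5*(-24))*(-75) - 1*0 = -120*(-75) + 0 = 9000 + 0 = 9000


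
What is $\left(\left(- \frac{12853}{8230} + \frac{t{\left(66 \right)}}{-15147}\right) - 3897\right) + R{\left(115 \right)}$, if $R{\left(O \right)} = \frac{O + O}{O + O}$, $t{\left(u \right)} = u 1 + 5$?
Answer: $- \frac{485869888481}{124659810} \approx -3897.6$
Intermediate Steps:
$t{\left(u \right)} = 5 + u$ ($t{\left(u \right)} = u + 5 = 5 + u$)
$R{\left(O \right)} = 1$ ($R{\left(O \right)} = \frac{2 O}{2 O} = 2 O \frac{1}{2 O} = 1$)
$\left(\left(- \frac{12853}{8230} + \frac{t{\left(66 \right)}}{-15147}\right) - 3897\right) + R{\left(115 \right)} = \left(\left(- \frac{12853}{8230} + \frac{5 + 66}{-15147}\right) - 3897\right) + 1 = \left(\left(\left(-12853\right) \frac{1}{8230} + 71 \left(- \frac{1}{15147}\right)\right) - 3897\right) + 1 = \left(\left(- \frac{12853}{8230} - \frac{71}{15147}\right) - 3897\right) + 1 = \left(- \frac{195268721}{124659810} - 3897\right) + 1 = - \frac{485994548291}{124659810} + 1 = - \frac{485869888481}{124659810}$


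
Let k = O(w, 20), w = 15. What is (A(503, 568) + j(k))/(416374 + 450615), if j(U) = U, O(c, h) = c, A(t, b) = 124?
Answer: 139/866989 ≈ 0.00016033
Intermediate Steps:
k = 15
(A(503, 568) + j(k))/(416374 + 450615) = (124 + 15)/(416374 + 450615) = 139/866989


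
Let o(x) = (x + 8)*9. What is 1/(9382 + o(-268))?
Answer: 1/7042 ≈ 0.00014201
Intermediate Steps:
o(x) = 72 + 9*x (o(x) = (8 + x)*9 = 72 + 9*x)
1/(9382 + o(-268)) = 1/(9382 + (72 + 9*(-268))) = 1/(9382 + (72 - 2412)) = 1/(9382 - 2340) = 1/7042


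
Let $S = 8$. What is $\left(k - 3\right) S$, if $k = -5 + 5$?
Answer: $-24$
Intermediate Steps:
$k = 0$
$\left(k - 3\right) S = \left(0 - 3\right) 8 = \left(-3\right) 8 = -24$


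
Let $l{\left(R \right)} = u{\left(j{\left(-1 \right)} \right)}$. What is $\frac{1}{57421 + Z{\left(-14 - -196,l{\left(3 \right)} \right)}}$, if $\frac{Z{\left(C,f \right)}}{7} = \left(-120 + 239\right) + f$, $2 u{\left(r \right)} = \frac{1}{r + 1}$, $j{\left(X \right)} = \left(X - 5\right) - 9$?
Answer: $\frac{4}{233015} \approx 1.7166 \cdot 10^{-5}$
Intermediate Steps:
$j{\left(X \right)} = -14 + X$ ($j{\left(X \right)} = \left(-5 + X\right) - 9 = -14 + X$)
$u{\left(r \right)} = \frac{1}{2 \left(1 + r\right)}$ ($u{\left(r \right)} = \frac{1}{2 \left(r + 1\right)} = \frac{1}{2 \left(1 + r\right)}$)
$l{\left(R \right)} = - \frac{1}{28}$ ($l{\left(R \right)} = \frac{1}{2 \left(1 - 15\right)} = \frac{1}{2 \left(-14\right)} = \frac{1}{2} \left(- \frac{1}{14}\right) = - \frac{1}{28}$)
$Z{\left(C,f \right)} = 833 + 7 f$ ($Z{\left(C,f \right)} = 7 \left(\left(-120 + 239\right) + f\right) = 7 \left(119 + f\right) = 833 + 7 f$)
$\frac{1}{57421 + Z{\left(-14 - -196,l{\left(3 \right)} \right)}} = \frac{1}{57421 + \left(833 + 7 \left(- \frac{1}{28}\right)\right)} = \frac{1}{57421 + \left(833 - \frac{1}{4}\right)} = \frac{1}{57421 + \frac{3331}{4}} = \frac{1}{\frac{233015}{4}} = \frac{4}{233015}$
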